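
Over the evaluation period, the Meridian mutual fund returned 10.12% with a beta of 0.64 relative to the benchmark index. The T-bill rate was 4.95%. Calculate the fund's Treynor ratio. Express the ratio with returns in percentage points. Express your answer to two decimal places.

8.08

Treynor = (Rp − Rf) / β = (10.12% − 4.95%) / 0.64 = 5.17 / 0.64 = 8.0781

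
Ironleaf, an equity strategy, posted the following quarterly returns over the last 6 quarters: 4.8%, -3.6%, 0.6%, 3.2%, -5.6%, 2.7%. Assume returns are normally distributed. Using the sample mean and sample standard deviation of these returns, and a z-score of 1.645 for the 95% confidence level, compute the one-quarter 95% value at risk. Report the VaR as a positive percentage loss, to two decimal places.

Mean return r̄ = 2.10 / 6 = 0.3500%
Sample std dev = √[84.5150 / 5] = 4.1113%
VaR = −(r̄ − z·σ) = −(0.3500 − 1.645 × 4.1113) = −(-6.4131) = 6.4131%

6.41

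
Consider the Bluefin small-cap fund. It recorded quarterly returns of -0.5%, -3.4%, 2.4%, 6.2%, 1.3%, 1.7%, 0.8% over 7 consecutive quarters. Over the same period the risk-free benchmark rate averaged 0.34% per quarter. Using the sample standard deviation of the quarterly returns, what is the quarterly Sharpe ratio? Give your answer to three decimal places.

Mean return μ = 8.50 / 7 = 1.2143%
Sample std dev = √[50.9086 / 6] = 2.9129%
Sharpe = (μ − rf) / σ = (1.2143 − 0.34) / 2.9129 = 0.8743 / 2.9129 = 0.3001

0.300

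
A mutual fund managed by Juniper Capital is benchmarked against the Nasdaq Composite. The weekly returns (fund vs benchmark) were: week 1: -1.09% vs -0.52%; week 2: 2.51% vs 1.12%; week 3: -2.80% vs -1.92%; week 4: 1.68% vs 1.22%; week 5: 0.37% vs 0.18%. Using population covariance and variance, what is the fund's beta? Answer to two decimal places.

r̄p = 0.1340%,  r̄m = 0.0160%
Cov = Σ(rp − r̄p)(rm − r̄m) / 5 = 2.1719
Var(rm) = Σ(rm − r̄m)² / 5 = 1.3461
β = Cov / Var = 2.1719 / 1.3461 = 1.6135

1.61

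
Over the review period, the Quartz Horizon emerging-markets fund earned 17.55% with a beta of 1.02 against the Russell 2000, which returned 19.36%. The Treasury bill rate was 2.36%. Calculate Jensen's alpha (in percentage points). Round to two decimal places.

CAPM expected return = Rf + β(Rm − Rf) = 2.36% + 1.02 × (19.36% − 2.36%) = 2.36 + 1.02 × 17.00 = 19.7000%
Jensen's α = Rp − E[R] = 17.55% − 19.7000% = -2.1500

-2.15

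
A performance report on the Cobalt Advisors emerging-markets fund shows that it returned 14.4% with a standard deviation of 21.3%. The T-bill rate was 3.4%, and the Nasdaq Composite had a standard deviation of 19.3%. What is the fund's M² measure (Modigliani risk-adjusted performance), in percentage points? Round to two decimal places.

Sharpe = (Rp − Rf) / σp = (14.4% − 3.4%) / 21.3% = 0.5164
M² = Rf + Sharpe × σm = 3.4% + 0.5164 × 19.3% = 13.3665%

13.37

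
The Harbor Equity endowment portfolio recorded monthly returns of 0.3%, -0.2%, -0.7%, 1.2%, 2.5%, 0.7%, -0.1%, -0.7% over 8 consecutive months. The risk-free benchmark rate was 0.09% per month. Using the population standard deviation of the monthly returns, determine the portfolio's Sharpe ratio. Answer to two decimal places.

0.28

Mean return r̄ = 3.00 / 8 = 0.3750%
Population std dev = √[8.1750 / 8] = 1.0109%
Sharpe = (r̄ − rf) / σ = (0.3750 − 0.09) / 1.0109 = 0.2850 / 1.0109 = 0.2819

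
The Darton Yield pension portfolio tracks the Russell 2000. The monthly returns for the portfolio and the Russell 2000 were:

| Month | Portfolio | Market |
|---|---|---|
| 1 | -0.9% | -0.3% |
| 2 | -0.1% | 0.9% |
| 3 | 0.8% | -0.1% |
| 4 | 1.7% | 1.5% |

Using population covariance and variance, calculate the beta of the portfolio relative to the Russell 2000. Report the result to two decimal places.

0.88

r̄p = 0.3750%,  r̄m = 0.5000%
Cov = Σ(rp − r̄p)(rm − r̄m) / 4 = 0.4750
Var(rm) = Σ(rm − r̄m)² / 4 = 0.5400
β = Cov / Var = 0.4750 / 0.5400 = 0.8796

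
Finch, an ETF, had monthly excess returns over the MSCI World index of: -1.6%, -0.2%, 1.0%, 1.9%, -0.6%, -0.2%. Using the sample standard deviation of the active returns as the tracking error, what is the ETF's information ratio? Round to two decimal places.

μ = (-1.6 − 0.2 + 1 + 1.9 − 0.6 − 0.2) / 6 = 0.30 / 6 = 0.0500%
Sample σ = √[Σ(r − μ)² / 5] = √[7.5950 / 5] = √1.5190 = 1.2325%
IR = μ / tracking error = 0.0500 / 1.2325 = 0.0406

0.04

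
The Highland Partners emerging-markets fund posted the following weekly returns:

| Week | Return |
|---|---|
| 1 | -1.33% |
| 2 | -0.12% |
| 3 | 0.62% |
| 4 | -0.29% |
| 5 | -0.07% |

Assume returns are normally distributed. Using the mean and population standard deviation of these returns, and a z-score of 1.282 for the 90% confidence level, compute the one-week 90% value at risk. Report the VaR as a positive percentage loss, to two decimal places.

1.04

r̄ = (-1.33 − 0.12 + 0.62 − 0.29 − 0.07) / 5 = -0.2380%
Σ(r − r̄)² = (-1.33 − (-0.2380))² + (-0.12 − (-0.2380))² + … = 1.9735
population σ = √(1.9735 / 5) = √0.3947 = 0.6283%
VaR = −(r̄ − z·σ) = −(-0.2380 − 1.282 × 0.6283) = −(-1.0435) = 1.0435%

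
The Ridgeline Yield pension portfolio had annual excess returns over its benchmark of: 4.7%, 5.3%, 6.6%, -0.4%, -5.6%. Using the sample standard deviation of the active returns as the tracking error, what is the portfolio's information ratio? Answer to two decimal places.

μ = (4.7 + 5.3 + 6.6 − 0.4 − 5.6) / 5 = 10.60 / 5 = 2.1200%
Σ(r − μ)² = (4.7 − 2.1200)² + (5.3 − 2.1200)² + (6.6 − 2.1200)² + … = 102.7880
σ = √[102.7880 / 4] = 5.0692%
IR = μ / tracking error = 2.1200 / 5.0692 = 0.4182

0.42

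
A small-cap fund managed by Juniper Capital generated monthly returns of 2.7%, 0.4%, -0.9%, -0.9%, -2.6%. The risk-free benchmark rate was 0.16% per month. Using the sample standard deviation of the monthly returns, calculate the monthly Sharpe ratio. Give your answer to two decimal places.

μ = (2.7 + 0.4 − 0.9 − 0.9 − 2.6) / 5 = -1.30 / 5 = -0.2600%
Sample std dev = √[15.4920 / 4] = 1.9680%
Sharpe = (μ − rf) / σ = (-0.2600 − 0.16) / 1.9680 = -0.4200 / 1.9680 = -0.2134

-0.21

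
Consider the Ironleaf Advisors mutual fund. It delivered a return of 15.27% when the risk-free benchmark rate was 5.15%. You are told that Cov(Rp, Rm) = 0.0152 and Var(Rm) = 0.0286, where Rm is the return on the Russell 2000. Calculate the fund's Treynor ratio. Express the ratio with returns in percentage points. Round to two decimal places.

19.04

β = Cov / Var = 0.0152 / 0.0286 = 0.5315
Treynor = (Rp − Rf) / β = (15.27% − 5.15%) / 0.5315 = 10.12 / 0.5315 = 19.0405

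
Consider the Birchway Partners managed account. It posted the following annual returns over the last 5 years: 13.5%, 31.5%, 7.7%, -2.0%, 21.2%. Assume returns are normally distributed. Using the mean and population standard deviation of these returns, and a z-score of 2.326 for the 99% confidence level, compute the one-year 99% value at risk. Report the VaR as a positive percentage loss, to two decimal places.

Mean return μ = 71.90 / 5 = 14.3800%
Population σ = √[Σ(r − μ)² / 5] = √[653.3080 / 5] = √130.6616 = 11.4307%
VaR = −(μ − z·σ) = −(14.3800 − 2.326 × 11.4307) = −(-12.2078) = 12.2078%

12.21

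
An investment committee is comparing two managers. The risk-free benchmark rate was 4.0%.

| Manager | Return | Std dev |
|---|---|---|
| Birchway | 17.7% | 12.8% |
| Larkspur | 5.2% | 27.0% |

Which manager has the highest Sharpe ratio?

Birchway

Birchway: Sharpe ratio = (17.7% − 4.0%) / 12.8% = 1.070
Larkspur: Sharpe ratio = (5.2% − 4.0%) / 27.0% = 0.044
Highest: Birchway (1.070).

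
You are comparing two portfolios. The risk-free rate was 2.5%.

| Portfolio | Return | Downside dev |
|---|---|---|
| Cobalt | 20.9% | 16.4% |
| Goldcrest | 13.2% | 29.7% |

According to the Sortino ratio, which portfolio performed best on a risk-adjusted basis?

Cobalt: Sortino ratio = (20.9% − 2.5%) / 16.4% = 1.122
Goldcrest: Sortino ratio = (13.2% − 2.5%) / 29.7% = 0.360
Highest: Cobalt (1.122).

Cobalt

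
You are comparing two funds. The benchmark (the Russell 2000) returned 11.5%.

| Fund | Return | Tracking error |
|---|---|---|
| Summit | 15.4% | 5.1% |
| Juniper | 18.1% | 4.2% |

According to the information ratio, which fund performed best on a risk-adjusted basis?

Summit: IR = (15.4% − 11.5%) / 5.1% = 0.765
Juniper: IR = (18.1% − 11.5%) / 4.2% = 1.571
Highest: Juniper (1.571).

Juniper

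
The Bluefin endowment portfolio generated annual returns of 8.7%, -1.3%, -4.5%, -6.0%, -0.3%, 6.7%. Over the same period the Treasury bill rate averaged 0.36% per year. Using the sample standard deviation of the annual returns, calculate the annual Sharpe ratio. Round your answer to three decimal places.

r̄ = (8.7 − 1.3 − 4.5 − 6 − 0.3 + 6.7) / 6 = 0.5500%
Σ(r − r̄)² = 176.7950; sample σ = √(176.7950/5) = 5.9463%
Sharpe = (r̄ − rf) / σ = (0.5500 − 0.36) / 5.9463 = 0.1900 / 5.9463 = 0.0320

0.032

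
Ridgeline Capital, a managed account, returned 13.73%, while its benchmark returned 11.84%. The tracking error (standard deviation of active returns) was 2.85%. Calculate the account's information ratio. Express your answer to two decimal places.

IR = (Rp − Rb) / TE = (13.73% − 11.84%) / 2.85% = 1.89% / 2.85% = 0.6632

0.66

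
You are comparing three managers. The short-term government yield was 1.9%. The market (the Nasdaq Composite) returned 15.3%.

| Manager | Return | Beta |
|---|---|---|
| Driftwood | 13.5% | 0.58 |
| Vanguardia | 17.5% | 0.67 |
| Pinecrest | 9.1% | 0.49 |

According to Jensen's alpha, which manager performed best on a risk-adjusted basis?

Vanguardia

Driftwood: α = 13.5% − [1.9% + 0.58 × (15.3% − 1.9%)] = 3.828
Vanguardia: α = 17.5% − [1.9% + 0.67 × (15.3% − 1.9%)] = 6.622
Pinecrest: α = 9.1% − [1.9% + 0.49 × (15.3% − 1.9%)] = 0.634
Highest: Vanguardia (6.622).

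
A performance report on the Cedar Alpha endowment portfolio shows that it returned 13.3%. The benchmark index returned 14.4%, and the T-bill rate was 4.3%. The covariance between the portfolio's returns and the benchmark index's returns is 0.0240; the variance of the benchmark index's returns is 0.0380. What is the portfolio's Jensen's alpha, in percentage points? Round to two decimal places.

β = Cov / Var = 0.0240 / 0.0380 = 0.6316
E[R] = Rf + β(Rm − Rf) = 4.3% + 0.6316 × (14.4% − 4.3%) = 10.6792%
α = Rp − E[R] = 13.3% − 10.6792% = 2.6208

2.62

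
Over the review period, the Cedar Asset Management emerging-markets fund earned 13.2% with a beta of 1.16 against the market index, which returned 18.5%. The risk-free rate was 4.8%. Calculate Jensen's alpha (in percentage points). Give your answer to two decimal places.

CAPM expected return = Rf + β(Rm − Rf) = 4.8% + 1.16 × (18.5% − 4.8%) = 4.8 + 1.16 × 13.70 = 20.6920%
Jensen's α = Rp − E[R] = 13.2% − 20.6920% = -7.4920

-7.49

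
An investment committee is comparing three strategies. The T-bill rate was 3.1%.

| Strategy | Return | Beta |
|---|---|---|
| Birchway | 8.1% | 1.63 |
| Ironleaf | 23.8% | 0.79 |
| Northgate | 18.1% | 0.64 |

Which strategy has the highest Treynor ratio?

Ironleaf

Birchway: Treynor = (8.1% − 3.1%) / 1.63 = 3.067
Ironleaf: Treynor = (23.8% − 3.1%) / 0.79 = 26.203
Northgate: Treynor = (18.1% − 3.1%) / 0.64 = 23.438
Highest: Ironleaf (26.203).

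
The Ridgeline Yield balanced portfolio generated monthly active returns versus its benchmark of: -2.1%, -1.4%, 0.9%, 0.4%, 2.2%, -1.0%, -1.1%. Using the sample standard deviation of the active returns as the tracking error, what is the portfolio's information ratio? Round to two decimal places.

-0.20

r̄ = (-2.1 − 1.4 + 0.9 + 0.4 + 2.2 − 1 − 1.1) / 7 = -2.10 / 7 = -0.3000%
Σ(r − r̄)² = 13.7600; sample σ = √(13.7600/6) = 1.5144%
IR = r̄ / tracking error = -0.3000 / 1.5144 = -0.1981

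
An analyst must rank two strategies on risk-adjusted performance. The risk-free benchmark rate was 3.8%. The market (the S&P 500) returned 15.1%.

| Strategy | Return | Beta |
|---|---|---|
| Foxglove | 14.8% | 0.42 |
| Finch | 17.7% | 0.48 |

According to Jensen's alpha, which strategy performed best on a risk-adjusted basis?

Finch

Foxglove: α = 14.8% − [3.8% + 0.42 × (15.1% − 3.8%)] = 6.254
Finch: α = 17.7% − [3.8% + 0.48 × (15.1% − 3.8%)] = 8.476
Highest: Finch (8.476).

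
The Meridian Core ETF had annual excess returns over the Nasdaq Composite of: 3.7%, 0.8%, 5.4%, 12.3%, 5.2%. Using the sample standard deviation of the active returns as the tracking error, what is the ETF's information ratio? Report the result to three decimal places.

μ = (3.7 + 0.8 + 5.4 + 12.3 + 5.2) / 5 = 27.40 / 5 = 5.4800%
Σ(r − μ)² = (3.7 − 5.4800)² + (0.8 − 5.4800)² + (5.4 − 5.4800)² + … = 71.6680
σ = √[71.6680 / 4] = 4.2328%
IR = μ / tracking error = 5.4800 / 4.2328 = 1.2947

1.295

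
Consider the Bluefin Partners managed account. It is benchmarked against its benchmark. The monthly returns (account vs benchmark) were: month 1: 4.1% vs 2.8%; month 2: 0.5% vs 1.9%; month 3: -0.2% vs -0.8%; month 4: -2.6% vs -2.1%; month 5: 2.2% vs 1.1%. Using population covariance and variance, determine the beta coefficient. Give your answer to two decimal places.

r̄p = 0.8000%,  r̄m = 0.5800%
Cov = Σ(rp − r̄p)(rm − r̄m) / 5 = 3.6300
Var(rm) = Σ(rm − r̄m)² / 5 = 3.2056
β = Cov / Var = 3.6300 / 3.2056 = 1.1324

1.13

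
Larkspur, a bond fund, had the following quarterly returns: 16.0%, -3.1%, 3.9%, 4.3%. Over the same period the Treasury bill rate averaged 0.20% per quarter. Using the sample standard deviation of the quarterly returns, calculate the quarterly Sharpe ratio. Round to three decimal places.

0.641

r̄ = (16 − 3.1 + 3.9 + 4.3) / 4 = 5.2750%
Sample std dev = √[188.0075 / 3] = 7.9164%
Sharpe = (r̄ − rf) / σ = (5.2750 − 0.2) / 7.9164 = 5.0750 / 7.9164 = 0.6411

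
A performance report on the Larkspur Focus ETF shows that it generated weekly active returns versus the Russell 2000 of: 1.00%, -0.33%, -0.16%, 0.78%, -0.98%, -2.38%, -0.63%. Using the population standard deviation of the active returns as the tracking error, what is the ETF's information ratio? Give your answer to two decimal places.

-0.37

Mean return r̄ = -2.700 / 7 = -0.3857%
Population std dev = √[7.7232 / 7] = 1.0504%
IR = r̄ / tracking error = -0.3857 / 1.0504 = -0.3672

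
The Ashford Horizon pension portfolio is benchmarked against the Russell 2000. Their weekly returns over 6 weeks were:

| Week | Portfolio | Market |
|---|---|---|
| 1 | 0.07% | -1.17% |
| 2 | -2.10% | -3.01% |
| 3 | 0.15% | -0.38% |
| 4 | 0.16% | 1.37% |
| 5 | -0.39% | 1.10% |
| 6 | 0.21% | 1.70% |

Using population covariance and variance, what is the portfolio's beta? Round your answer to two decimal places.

r̄p = -0.3167%,  r̄m = -0.0650%
Cov = Σ(rp − r̄p)(rm − r̄m) / 6 = 1.0343
Var(rm) = Σ(rm − r̄m)² / 6 = 2.7542
β = Cov / Var = 1.0343 / 2.7542 = 0.3755

0.38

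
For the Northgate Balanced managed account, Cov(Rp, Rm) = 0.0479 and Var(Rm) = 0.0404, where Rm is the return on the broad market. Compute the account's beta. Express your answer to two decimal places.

β = Cov(Rp, Rm) / Var(Rm) = 0.0479 / 0.0404 = 1.1856

1.19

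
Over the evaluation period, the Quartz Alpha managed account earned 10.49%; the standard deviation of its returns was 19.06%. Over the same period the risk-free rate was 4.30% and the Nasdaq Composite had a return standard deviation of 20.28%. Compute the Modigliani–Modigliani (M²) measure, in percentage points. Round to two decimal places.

10.89

Sharpe = (Rp − Rf) / σp = (10.49% − 4.30%) / 19.06% = 0.3248
M² = Rf + Sharpe × σm = 4.30% + 0.3248 × 20.28% = 10.8869%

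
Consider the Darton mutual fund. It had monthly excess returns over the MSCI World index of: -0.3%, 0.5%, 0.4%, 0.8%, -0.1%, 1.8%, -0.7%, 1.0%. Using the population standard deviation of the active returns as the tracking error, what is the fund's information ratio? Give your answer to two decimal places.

r̄ = (-0.3 + 0.5 + 0.4 + 0.8 − 0.1 + 1.8 − 0.7 + 1) / 8 = 0.4250%
Σ(r − r̄)² = (-0.3 − 0.4250)² + (0.5 − 0.4250)² + (0.4 − 0.4250)² + … = 4.4350
population σ = √(4.4350 / 8) = √0.5544 = 0.7446%
IR = r̄ / tracking error = 0.4250 / 0.7446 = 0.5708

0.57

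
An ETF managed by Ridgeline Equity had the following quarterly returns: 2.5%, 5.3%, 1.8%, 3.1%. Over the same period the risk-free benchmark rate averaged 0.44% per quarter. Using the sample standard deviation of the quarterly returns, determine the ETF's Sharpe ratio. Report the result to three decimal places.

1.808

Mean return r̄ = 12.70 / 4 = 3.1750%
Σ(r − r̄)² = 6.8675; sample σ = √(6.8675/3) = 1.5130%
Sharpe = (r̄ − rf) / σ = (3.1750 − 0.44) / 1.5130 = 2.7350 / 1.5130 = 1.8077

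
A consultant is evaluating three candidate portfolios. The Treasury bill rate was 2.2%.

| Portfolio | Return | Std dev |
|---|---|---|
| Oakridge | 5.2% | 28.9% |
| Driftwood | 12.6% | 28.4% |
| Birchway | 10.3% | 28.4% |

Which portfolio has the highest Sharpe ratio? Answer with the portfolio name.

Driftwood

Oakridge: Sharpe ratio = (5.2% − 2.2%) / 28.9% = 0.104
Driftwood: Sharpe ratio = (12.6% − 2.2%) / 28.4% = 0.366
Birchway: Sharpe ratio = (10.3% − 2.2%) / 28.4% = 0.285
Highest: Driftwood (0.366).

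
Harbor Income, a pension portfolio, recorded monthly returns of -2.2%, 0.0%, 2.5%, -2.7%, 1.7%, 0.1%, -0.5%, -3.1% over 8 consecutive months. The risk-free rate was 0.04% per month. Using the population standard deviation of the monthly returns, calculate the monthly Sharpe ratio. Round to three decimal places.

r̄ = (-2.2 + 0 + 2.5 − 2.7 + 1.7 + 0.1 − 0.5 − 3.1) / 8 = -0.5250%
Population σ = √[Σ(r − r̄)² / 8] = √[28.9350 / 8] = √3.6169 = 1.9018%
Sharpe = (r̄ − rf) / σ = (-0.5250 − 0.04) / 1.9018 = -0.5650 / 1.9018 = -0.2971

-0.297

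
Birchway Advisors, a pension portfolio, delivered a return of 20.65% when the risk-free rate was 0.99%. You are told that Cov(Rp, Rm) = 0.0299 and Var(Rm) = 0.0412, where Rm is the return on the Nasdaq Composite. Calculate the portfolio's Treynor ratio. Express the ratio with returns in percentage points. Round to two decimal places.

β = Cov / Var = 0.0299 / 0.0412 = 0.7257
Treynor = (Rp − Rf) / β = (20.65% − 0.99%) / 0.7257 = 19.66 / 0.7257 = 27.0911

27.09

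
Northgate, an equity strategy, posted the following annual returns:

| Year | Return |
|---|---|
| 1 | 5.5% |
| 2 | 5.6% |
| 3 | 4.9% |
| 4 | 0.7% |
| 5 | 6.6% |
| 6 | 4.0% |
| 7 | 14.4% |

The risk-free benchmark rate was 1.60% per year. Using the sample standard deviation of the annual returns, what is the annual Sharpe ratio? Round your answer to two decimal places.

1.04

μ = (5.5 + 5.6 + 4.9 + 0.7 + 6.6 + 4 + 14.4) / 7 = 5.9571%
Σ(r − μ)² = (5.5 − 5.9571)² + (5.6 − 5.9571)² + (4.9 − 5.9571)² + … = 104.6171
sample σ = √(104.6171 / 6) = √17.4362 = 4.1757%
Sharpe = (μ − rf) / σ = (5.9571 − 1.6) / 4.1757 = 4.3571 / 4.1757 = 1.0434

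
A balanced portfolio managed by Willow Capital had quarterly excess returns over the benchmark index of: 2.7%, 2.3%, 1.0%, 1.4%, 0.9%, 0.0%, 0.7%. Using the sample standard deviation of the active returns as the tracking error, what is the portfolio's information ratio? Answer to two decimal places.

μ = (2.7 + 2.3 + 1 + 1.4 + 0.9 + 0 + 0.7) / 7 = 9.00 / 7 = 1.2857%
Σ(r − μ)² = (2.7 − 1.2857)² + (2.3 − 1.2857)² + … = 5.2686
σ = √[5.2686 / 6] = 0.9371%
IR = μ / tracking error = 1.2857 / 0.9371 = 1.3720

1.37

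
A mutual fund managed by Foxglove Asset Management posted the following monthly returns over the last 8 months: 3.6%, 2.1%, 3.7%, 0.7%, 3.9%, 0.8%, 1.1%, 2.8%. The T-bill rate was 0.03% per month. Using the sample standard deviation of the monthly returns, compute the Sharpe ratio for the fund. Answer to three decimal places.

μ = (3.6 + 2.1 + 3.7 + 0.7 + 3.9 + 0.8 + 1.1 + 2.8) / 8 = 2.3375%
Σ(r − μ)² = (3.6 − 2.3375)² + (2.1 − 2.3375)² + … = 12.7388
σ = √[12.7388 / 7] = 1.3490%
Sharpe = (μ − rf) / σ = (2.3375 − 0.03) / 1.3490 = 2.3075 / 1.3490 = 1.7105

1.711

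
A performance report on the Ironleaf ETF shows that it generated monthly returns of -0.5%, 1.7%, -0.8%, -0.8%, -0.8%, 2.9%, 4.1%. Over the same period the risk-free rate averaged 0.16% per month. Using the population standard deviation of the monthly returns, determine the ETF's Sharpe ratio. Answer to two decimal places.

0.35

μ = (-0.5 + 1.7 − 0.8 − 0.8 − 0.8 + 2.9 + 4.1) / 7 = 0.8286%
Σ(r − μ)² = (-0.5 − 0.8286)² + (1.7 − 0.8286)² + (-0.8 − 0.8286)² + … = 25.4743
population σ = √(25.4743 / 7) = √3.6392 = 1.9077%
Sharpe = (μ − rf) / σ = (0.8286 − 0.16) / 1.9077 = 0.6686 / 1.9077 = 0.3505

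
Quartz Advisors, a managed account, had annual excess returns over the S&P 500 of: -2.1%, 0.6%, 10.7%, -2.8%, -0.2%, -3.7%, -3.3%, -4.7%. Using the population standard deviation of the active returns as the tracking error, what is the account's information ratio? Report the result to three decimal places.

r̄ = (-2.1 + 0.6 + 10.7 − 2.8 − 0.2 − 3.7 − 3.3 − 4.7) / 8 = -0.6875%
Σ(r − r̄)² = (-2.1 − (-0.6875))² + (0.6 − (-0.6875))² + (10.7 − (-0.6875))² + … = 170.0288
σ = √[170.0288 / 8] = 4.6102%
IR = r̄ / tracking error = -0.6875 / 4.6102 = -0.1491

-0.149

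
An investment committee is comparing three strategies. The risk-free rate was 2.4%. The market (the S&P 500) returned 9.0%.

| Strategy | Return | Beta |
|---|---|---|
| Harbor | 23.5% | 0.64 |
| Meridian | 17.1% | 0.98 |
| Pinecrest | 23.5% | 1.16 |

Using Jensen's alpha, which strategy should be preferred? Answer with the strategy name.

Harbor

Harbor: α = 23.5% − [2.4% + 0.64 × (9.0% − 2.4%)] = 16.876
Meridian: α = 17.1% − [2.4% + 0.98 × (9.0% − 2.4%)] = 8.232
Pinecrest: α = 23.5% − [2.4% + 1.16 × (9.0% − 2.4%)] = 13.444
Highest: Harbor (16.876).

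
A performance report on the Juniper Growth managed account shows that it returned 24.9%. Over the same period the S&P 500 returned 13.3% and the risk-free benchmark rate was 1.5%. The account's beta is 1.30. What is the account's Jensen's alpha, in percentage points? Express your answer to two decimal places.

CAPM expected return = Rf + β(Rm − Rf) = 1.5% + 1.30 × (13.3% − 1.5%) = 1.5 + 1.30 × 11.80 = 16.8400%
Jensen's α = Rp − E[R] = 24.9% − 16.8400% = 8.0600

8.06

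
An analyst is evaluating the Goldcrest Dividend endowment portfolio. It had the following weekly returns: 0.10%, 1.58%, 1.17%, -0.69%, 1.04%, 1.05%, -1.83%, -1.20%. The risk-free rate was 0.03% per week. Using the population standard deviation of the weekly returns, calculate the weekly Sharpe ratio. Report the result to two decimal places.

r̄ = (0.1 + 1.58 + 1.17 − 0.69 + 1.04 + 1.05 − 1.83 − 1.2) / 8 = 1.220 / 8 = 0.1525%
Population std dev = √[11.1384 / 8] = 1.1800%
Sharpe = (r̄ − rf) / σ = (0.1525 − 0.03) / 1.1800 = 0.1225 / 1.1800 = 0.1038

0.10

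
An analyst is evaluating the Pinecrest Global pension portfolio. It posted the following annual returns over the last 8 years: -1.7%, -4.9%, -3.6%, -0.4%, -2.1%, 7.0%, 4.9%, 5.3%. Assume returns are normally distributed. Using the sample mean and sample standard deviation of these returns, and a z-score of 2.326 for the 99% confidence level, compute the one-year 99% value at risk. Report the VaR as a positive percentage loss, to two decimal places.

Mean return μ = 4.50 / 8 = 0.5625%
Σ(r − μ)² = (-1.7 − 0.5625)² + (-4.9 − 0.5625)² + … = 142.9988
σ = √[142.9988 / 7] = 4.5198%
VaR = −(μ − z·σ) = −(0.5625 − 2.326 × 4.5198) = −(-9.9506) = 9.9506%

9.95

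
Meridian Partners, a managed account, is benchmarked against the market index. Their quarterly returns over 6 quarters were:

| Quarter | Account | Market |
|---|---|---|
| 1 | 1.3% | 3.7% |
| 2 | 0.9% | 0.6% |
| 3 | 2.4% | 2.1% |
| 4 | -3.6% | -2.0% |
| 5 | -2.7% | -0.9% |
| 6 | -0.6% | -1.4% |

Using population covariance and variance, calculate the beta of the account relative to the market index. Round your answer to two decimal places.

r̄p = -0.3833%,  r̄m = 0.3500%
Cov = Σ(rp − r̄p)(rm − r̄m) / 6 = 3.6108
Var(rm) = Σ(rm − r̄m)² / 6 = 4.0825
β = Cov / Var = 3.6108 / 4.0825 = 0.8845

0.88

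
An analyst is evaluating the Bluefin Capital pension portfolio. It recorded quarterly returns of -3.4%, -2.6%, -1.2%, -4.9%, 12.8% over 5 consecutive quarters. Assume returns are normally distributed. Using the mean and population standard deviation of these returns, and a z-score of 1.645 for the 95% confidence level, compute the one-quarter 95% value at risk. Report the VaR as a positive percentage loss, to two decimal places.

μ = (-3.4 − 2.6 − 1.2 − 4.9 + 12.8) / 5 = 0.70 / 5 = 0.1400%
Σ(r − μ)² = (-3.4 − 0.1400)² + (-2.6 − 0.1400)² + … = 207.5120
σ = √[207.5120 / 5] = 6.4422%
VaR = −(μ − z·σ) = −(0.1400 − 1.645 × 6.4422) = −(-10.4574) = 10.4574%

10.46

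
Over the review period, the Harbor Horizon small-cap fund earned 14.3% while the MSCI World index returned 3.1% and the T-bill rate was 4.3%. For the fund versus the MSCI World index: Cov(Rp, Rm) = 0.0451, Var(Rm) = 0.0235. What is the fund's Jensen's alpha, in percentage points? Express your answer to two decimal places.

β = Cov / Var = 0.0451 / 0.0235 = 1.9191
E[R] = Rf + β(Rm − Rf) = 4.3% + 1.9191 × (3.1% − 4.3%) = 1.9971%
α = Rp − E[R] = 14.3% − 1.9971% = 12.3029

12.30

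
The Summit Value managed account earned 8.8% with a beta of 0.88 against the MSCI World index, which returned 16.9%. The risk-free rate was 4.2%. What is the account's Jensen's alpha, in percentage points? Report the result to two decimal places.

-6.58

CAPM expected return = Rf + β(Rm − Rf) = 4.2% + 0.88 × (16.9% − 4.2%) = 4.2 + 0.88 × 12.70 = 15.3760%
Jensen's α = Rp − E[R] = 8.8% − 15.3760% = -6.5760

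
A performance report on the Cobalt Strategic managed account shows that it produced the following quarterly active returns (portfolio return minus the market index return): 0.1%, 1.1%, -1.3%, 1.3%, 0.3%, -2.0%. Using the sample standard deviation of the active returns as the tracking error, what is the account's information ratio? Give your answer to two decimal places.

Mean return μ = -0.50 / 6 = -0.0833%
Σ(r − μ)² = (0.1 − (-0.0833))² + (1.1 − (-0.0833))² + … = 8.6483
σ = √[8.6483 / 5] = 1.3152%
IR = μ / tracking error = -0.0833 / 1.3152 = -0.0633

-0.06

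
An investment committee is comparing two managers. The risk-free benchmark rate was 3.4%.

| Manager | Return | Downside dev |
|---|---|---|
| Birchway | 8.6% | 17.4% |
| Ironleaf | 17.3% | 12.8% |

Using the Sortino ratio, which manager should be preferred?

Ironleaf

Birchway: Sortino ratio = (8.6% − 3.4%) / 17.4% = 0.299
Ironleaf: Sortino ratio = (17.3% − 3.4%) / 12.8% = 1.086
Highest: Ironleaf (1.086).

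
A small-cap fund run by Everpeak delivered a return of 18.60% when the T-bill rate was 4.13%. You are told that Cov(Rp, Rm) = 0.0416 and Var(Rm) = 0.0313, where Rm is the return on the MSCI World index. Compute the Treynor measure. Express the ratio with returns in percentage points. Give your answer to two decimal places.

β = Cov / Var = 0.0416 / 0.0313 = 1.3291
Treynor = (Rp − Rf) / β = (18.60% − 4.13%) / 1.3291 = 14.47 / 1.3291 = 10.8871

10.89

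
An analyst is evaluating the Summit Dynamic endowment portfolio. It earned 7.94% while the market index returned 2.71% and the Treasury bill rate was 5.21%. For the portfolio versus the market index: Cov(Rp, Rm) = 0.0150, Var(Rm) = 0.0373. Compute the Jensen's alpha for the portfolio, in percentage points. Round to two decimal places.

3.74

β = Cov / Var = 0.0150 / 0.0373 = 0.4021
E[R] = Rf + β(Rm − Rf) = 5.21% + 0.4021 × (2.71% − 5.21%) = 4.2048%
α = Rp − E[R] = 7.94% − 4.2048% = 3.7352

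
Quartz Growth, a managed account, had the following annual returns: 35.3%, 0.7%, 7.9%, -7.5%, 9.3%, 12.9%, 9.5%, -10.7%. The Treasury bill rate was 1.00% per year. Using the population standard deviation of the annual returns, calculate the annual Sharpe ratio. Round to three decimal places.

μ = (35.3 + 0.7 + 7.9 − 7.5 + 9.3 + 12.9 + 9.5 − 10.7) / 8 = 57.40 / 8 = 7.1750%
Population std dev = √[1411.0350 / 8] = 13.2808%
Sharpe = (μ − rf) / σ = (7.1750 − 1) / 13.2808 = 6.1750 / 13.2808 = 0.4650

0.465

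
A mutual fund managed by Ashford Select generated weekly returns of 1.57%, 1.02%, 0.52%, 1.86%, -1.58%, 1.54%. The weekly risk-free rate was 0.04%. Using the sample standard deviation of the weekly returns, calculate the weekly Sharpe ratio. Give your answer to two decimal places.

0.62

r̄ = (1.57 + 1.02 + 0.52 + 1.86 − 1.58 + 1.54) / 6 = 0.8217%
Σ(r − r̄)² = 8.0525; sample σ = √(8.0525/5) = 1.2691%
Sharpe = (r̄ − rf) / σ = (0.8217 − 0.04) / 1.2691 = 0.7817 / 1.2691 = 0.6159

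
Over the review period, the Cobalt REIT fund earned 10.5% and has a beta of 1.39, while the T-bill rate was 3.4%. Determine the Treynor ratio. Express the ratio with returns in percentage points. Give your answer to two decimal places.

Treynor = (Rp − Rf) / β = (10.5% − 3.4%) / 1.39 = 7.10 / 1.39 = 5.1079

5.11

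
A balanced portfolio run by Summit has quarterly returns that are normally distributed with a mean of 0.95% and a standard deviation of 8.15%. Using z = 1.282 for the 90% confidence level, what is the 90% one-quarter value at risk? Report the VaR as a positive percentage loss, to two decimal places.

VaR (as % loss) = −(μ − z·σ) = −(0.95% − 1.282 × 8.15%) = −(-9.4983%) = 9.4983%

9.50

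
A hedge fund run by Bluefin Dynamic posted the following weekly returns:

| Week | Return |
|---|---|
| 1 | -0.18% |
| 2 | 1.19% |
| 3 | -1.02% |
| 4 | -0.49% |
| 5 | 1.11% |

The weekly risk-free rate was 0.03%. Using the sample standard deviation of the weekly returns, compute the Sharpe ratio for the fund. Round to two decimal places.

r̄ = (-0.18 + 1.19 − 1.02 − 0.49 + 1.11) / 5 = 0.610 / 5 = 0.1220%
Σ(r − r̄)² = (-0.18 − 0.1220)² + (1.19 − 0.1220)² + (-1.02 − 0.1220)² + … = 3.8867
sample σ = √(3.8867 / 4) = √0.9717 = 0.9857%
Sharpe = (r̄ − rf) / σ = (0.1220 − 0.03) / 0.9857 = 0.0920 / 0.9857 = 0.0933

0.09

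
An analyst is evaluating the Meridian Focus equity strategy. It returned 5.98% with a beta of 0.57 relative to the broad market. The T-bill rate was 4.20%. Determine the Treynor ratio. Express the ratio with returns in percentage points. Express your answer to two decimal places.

Treynor = (Rp − Rf) / β = (5.98% − 4.20%) / 0.57 = 1.78 / 0.57 = 3.1228

3.12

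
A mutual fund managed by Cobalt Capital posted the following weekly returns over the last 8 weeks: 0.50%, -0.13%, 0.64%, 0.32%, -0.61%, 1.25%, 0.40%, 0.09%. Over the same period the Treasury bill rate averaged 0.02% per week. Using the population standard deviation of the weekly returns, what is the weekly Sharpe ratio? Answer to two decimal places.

r̄ = (0.5 − 0.13 + 0.64 + 0.32 − 0.61 + 1.25 + 0.4 + 0.09) / 8 = 2.460 / 8 = 0.3075%
Σ(r − r̄)² = 2.1252; population σ = √(2.1252/8) = 0.5154%
Sharpe = (r̄ − rf) / σ = (0.3075 − 0.02) / 0.5154 = 0.2875 / 0.5154 = 0.5578

0.56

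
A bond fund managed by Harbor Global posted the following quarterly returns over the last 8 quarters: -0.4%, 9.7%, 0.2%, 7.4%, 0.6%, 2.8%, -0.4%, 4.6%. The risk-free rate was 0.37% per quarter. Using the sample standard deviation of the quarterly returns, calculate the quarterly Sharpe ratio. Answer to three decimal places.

μ = (-0.4 + 9.7 + 0.2 + 7.4 + 0.6 + 2.8 − 0.4 + 4.6) / 8 = 3.0625%
Sample std dev = √[103.5388 / 7] = 3.8459%
Sharpe = (μ − rf) / σ = (3.0625 − 0.37) / 3.8459 = 2.6925 / 3.8459 = 0.7001

0.700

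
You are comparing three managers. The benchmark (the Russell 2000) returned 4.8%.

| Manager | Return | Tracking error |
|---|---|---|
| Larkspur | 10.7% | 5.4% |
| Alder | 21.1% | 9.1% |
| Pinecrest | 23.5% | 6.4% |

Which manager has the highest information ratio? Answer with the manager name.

Larkspur: IR = (10.7% − 4.8%) / 5.4% = 1.093
Alder: IR = (21.1% − 4.8%) / 9.1% = 1.791
Pinecrest: IR = (23.5% − 4.8%) / 6.4% = 2.922
Highest: Pinecrest (2.922).

Pinecrest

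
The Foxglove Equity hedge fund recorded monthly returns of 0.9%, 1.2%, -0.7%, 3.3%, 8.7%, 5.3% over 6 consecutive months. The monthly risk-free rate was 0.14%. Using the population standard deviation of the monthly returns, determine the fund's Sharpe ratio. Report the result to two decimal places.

0.95

μ = (0.9 + 1.2 − 0.7 + 3.3 + 8.7 + 5.3) / 6 = 18.70 / 6 = 3.1167%
Population σ = √[Σ(r − μ)² / 6] = √[59.1283 / 6] = √9.8547 = 3.1392%
Sharpe = (μ − rf) / σ = (3.1167 − 0.14) / 3.1392 = 2.9767 / 3.1392 = 0.9482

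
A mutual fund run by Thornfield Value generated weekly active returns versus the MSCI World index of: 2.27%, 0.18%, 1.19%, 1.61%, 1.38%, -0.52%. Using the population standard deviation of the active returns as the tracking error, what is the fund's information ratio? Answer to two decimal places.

1.10

Mean return μ = 6.110 / 6 = 1.0183%
Population σ = √[Σ(r − μ)² / 6] = √[5.1463 / 6] = √0.8577 = 0.9261%
IR = μ / tracking error = 1.0183 / 0.9261 = 1.0996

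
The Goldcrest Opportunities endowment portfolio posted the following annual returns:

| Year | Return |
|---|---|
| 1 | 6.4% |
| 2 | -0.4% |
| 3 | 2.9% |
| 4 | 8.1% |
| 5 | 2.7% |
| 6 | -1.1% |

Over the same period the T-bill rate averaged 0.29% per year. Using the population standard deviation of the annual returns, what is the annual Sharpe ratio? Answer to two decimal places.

μ = (6.4 − 0.4 + 2.9 + 8.1 + 2.7 − 1.1) / 6 = 3.1000%
Population σ = √[Σ(r − μ)² / 6] = √[65.9800 / 6] = √10.9967 = 3.3161%
Sharpe = (μ − rf) / σ = (3.1000 − 0.29) / 3.3161 = 2.8100 / 3.3161 = 0.8474

0.85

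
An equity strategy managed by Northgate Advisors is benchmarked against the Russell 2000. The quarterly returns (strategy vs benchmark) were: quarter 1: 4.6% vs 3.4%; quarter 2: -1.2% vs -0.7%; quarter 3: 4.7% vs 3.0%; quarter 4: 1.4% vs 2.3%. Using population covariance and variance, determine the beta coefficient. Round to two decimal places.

1.43

r̄p = 2.3750%,  r̄m = 2.0000%
Cov = Σ(rp − r̄p)(rm − r̄m) / 4 = 3.7000
Var(rm) = Σ(rm − r̄m)² / 4 = 2.5850
β = Cov / Var = 3.7000 / 2.5850 = 1.4313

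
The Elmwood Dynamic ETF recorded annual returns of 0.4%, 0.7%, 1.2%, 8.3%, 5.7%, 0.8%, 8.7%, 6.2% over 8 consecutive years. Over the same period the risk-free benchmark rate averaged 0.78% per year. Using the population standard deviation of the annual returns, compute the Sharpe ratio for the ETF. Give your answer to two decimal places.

Mean return r̄ = 32.00 / 8 = 4.0000%
Σ(r − r̄)² = 90.2400; population σ = √(90.2400/8) = 3.3586%
Sharpe = (r̄ − rf) / σ = (4.0000 − 0.78) / 3.3586 = 3.2200 / 3.3586 = 0.9587

0.96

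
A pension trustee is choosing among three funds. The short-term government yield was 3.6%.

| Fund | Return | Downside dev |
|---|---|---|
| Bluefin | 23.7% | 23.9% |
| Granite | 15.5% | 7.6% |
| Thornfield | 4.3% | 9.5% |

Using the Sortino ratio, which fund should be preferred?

Bluefin: Sortino ratio = (23.7% − 3.6%) / 23.9% = 0.841
Granite: Sortino ratio = (15.5% − 3.6%) / 7.6% = 1.566
Thornfield: Sortino ratio = (4.3% − 3.6%) / 9.5% = 0.074
Highest: Granite (1.566).

Granite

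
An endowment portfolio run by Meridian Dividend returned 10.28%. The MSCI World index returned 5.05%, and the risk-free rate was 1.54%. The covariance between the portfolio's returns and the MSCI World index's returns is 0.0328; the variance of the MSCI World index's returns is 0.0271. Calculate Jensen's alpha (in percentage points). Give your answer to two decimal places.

β = Cov / Var = 0.0328 / 0.0271 = 1.2103
E[R] = Rf + β(Rm − Rf) = 1.54% + 1.2103 × (5.05% − 1.54%) = 5.7882%
α = Rp − E[R] = 10.28% − 5.7882% = 4.4918

4.49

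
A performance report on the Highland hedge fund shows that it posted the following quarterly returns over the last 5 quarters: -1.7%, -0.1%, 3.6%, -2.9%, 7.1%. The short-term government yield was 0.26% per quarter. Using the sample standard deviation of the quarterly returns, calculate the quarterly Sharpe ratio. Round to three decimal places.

0.229

r̄ = (-1.7 − 0.1 + 3.6 − 2.9 + 7.1) / 5 = 6.00 / 5 = 1.2000%
Σ(r − r̄)² = (-1.7 − 1.2000)² + (-0.1 − 1.2000)² + … = 67.4800
sample σ = √(67.4800 / 4) = √16.8700 = 4.1073%
Sharpe = (r̄ − rf) / σ = (1.2000 − 0.26) / 4.1073 = 0.9400 / 4.1073 = 0.2289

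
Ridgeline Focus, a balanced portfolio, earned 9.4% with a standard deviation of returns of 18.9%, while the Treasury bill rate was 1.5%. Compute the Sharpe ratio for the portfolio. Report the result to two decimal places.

Sharpe = (Rp − Rf) / σp = (9.4% − 1.5%) / 18.9% = 7.90% / 18.9% = 0.4180

0.42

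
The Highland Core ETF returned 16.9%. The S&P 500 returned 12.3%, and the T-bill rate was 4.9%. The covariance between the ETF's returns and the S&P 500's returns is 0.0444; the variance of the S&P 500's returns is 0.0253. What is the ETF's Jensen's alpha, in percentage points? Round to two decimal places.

-0.99

β = Cov / Var = 0.0444 / 0.0253 = 1.7549
E[R] = Rf + β(Rm − Rf) = 4.9% + 1.7549 × (12.3% − 4.9%) = 17.8863%
α = Rp − E[R] = 16.9% − 17.8863% = -0.9863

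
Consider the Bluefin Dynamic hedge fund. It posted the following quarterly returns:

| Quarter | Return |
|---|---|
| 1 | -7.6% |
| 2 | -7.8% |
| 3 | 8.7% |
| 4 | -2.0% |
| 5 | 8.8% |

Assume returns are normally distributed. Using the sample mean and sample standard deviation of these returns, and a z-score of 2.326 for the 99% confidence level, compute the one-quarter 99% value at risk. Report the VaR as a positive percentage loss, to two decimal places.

19.29

Mean return r̄ = 0.10 / 5 = 0.0200%
Σ(r − r̄)² = (-7.6 − 0.0200)² + (-7.8 − 0.0200)² + (8.7 − 0.0200)² + … = 275.7280
sample σ = √(275.7280 / 4) = √68.9320 = 8.3025%
VaR = −(r̄ − z·σ) = −(0.0200 − 2.326 × 8.3025) = −(-19.2916) = 19.2916%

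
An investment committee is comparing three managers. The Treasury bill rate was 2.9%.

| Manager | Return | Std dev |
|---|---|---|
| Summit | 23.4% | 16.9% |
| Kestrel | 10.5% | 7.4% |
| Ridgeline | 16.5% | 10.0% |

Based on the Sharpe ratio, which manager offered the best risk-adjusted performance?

Ridgeline

Summit: Sharpe ratio = (23.4% − 2.9%) / 16.9% = 1.213
Kestrel: Sharpe ratio = (10.5% − 2.9%) / 7.4% = 1.027
Ridgeline: Sharpe ratio = (16.5% − 2.9%) / 10.0% = 1.360
Highest: Ridgeline (1.360).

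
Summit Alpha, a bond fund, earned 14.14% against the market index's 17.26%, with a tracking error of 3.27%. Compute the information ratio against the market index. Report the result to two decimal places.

IR = (Rp − Rb) / TE = (14.14% − 17.26%) / 3.27% = -3.12% / 3.27% = -0.9541

-0.95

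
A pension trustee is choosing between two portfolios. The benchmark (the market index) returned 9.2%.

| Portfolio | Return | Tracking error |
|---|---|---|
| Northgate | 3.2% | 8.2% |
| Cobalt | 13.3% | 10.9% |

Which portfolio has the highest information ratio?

Cobalt

Northgate: IR = (3.2% − 9.2%) / 8.2% = -0.732
Cobalt: IR = (13.3% − 9.2%) / 10.9% = 0.376
Highest: Cobalt (0.376).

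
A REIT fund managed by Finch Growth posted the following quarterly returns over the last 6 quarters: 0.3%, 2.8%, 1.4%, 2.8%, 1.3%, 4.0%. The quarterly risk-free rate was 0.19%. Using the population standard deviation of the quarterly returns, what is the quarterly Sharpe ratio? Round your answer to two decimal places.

Mean return r̄ = 12.60 / 6 = 2.1000%
Population std dev = √[8.9600 / 6] = 1.2220%
Sharpe = (r̄ − rf) / σ = (2.1000 − 0.19) / 1.2220 = 1.9100 / 1.2220 = 1.5630

1.56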